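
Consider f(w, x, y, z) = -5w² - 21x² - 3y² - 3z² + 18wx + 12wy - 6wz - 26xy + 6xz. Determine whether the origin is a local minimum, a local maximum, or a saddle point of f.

The Hessian at the origin is H = [[-10, 18, 12, -6], [18, -42, -26, 6], [12, -26, -6, 0], [-6, 6, 0, -6]].
Symmetric row and column elimination reduces H to a congruent diagonal form with pivots -10, -48/5, 125/12, -12/5.
Counting signs: 1 positive, 3 negative.
H is indefinite, so the origin is a saddle point.

saddle point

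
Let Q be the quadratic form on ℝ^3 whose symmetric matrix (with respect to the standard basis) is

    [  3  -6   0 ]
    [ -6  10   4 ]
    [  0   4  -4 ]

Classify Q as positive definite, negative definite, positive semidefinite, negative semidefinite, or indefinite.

indefinite

Row-reducing A symmetrically gives the diagonal entries 3, -2, 4.
That gives 2 positive, 1 negative pivots.
Hence Q is indefinite.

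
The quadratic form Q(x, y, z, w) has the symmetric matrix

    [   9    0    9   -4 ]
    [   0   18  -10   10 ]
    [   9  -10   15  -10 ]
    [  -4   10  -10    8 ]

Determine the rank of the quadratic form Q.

4

An LDLᵀ factorisation of A has diagonal entries 9, 18, 4/9, 2/9.
Counting signs: 4 positive.
The rank is the number of nonzero pivots: 4.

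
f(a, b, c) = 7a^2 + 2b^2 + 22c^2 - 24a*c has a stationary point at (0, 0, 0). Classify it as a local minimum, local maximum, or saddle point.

local minimum

The Hessian at the origin is H = [[14, 0, -24], [0, 4, 0], [-24, 0, 44]].
Congruent diagonalization of H (simultaneous row and column reduction) yields pivots 14, 4, 20/7.
Counting signs: 3 positive.
H is positive definite, so the origin is a strict local minimum.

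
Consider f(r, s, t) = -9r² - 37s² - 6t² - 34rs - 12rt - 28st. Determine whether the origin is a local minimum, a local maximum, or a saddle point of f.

The Hessian at the origin is H = [[-18, -34, -12], [-34, -74, -28], [-12, -28, -12]].
Congruent diagonalization of H (simultaneous row and column reduction) yields pivots -18, -88/9, -12/11.
So there are 3 negative pivots.
H is negative definite, so the origin is a strict local maximum.

local maximum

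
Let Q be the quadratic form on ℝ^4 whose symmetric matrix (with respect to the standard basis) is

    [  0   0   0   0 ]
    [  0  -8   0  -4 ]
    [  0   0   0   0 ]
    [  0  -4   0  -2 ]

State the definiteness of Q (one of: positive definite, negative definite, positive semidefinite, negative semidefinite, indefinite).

Row-reducing A symmetrically gives the diagonal entries 0, -8, 0, 0.
Counting signs: 1 negative, 3 zero.
Hence Q is negative semidefinite.

negative semidefinite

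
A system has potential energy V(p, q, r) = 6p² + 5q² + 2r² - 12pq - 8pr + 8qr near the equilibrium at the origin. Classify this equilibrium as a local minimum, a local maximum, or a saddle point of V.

The Hessian at the origin is H = [[12, -12, -8], [-12, 10, 8], [-8, 8, 4]].
An LDLᵀ factorisation of H has diagonal entries 12, -2, -4/3.
So there are 1 positive, 2 negative pivots.
H is indefinite, so the origin is a saddle point.

saddle point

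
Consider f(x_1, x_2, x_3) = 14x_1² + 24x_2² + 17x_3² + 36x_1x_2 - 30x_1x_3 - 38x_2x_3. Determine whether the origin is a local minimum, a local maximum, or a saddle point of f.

The Hessian at the origin is H = [[28, 36, -30], [36, 48, -38], [-30, -38, 34]].
Row-reducing H symmetrically gives the diagonal entries 28, 12/7, 5/3.
So there are 3 positive pivots.
H is positive definite, so the origin is a strict local minimum.

local minimum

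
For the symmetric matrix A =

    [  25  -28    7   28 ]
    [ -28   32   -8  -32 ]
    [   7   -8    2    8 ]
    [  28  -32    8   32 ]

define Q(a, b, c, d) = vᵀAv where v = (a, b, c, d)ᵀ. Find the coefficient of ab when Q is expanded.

The coefficient of ab is A[1,2] + A[2,1] = 2·(-28) = -56.

-56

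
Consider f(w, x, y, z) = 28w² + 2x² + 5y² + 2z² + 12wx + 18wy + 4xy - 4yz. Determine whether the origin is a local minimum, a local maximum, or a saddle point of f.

The Hessian at the origin is H = [[56, 12, 18, 0], [12, 4, 4, 0], [18, 4, 10, -4], [0, 0, -4, 4]].
An LDLᵀ factorisation of H has diagonal entries 56, 10/7, 21/5, 4/21.
So there are 4 positive pivots.
H is positive definite, so the origin is a strict local minimum.

local minimum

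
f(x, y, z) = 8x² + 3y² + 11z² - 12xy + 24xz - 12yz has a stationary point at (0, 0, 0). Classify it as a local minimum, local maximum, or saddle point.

The Hessian at the origin is H = [[16, -12, 24], [-12, 6, -12], [24, -12, 22]].
Applying the same elementary operations to the rows and columns of H produces a congruent diagonal matrix with entries 16, -3, -2.
That gives 1 positive, 2 negative pivots.
H is indefinite, so the origin is a saddle point.

saddle point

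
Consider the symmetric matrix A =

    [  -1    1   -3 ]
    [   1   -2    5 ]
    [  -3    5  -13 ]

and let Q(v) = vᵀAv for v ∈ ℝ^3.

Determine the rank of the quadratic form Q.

2

Congruent diagonalization of A (simultaneous row and column reduction) yields pivots -1, -1, 0.
Counting signs: 2 negative, 1 zero.
The rank is the number of nonzero pivots: 2.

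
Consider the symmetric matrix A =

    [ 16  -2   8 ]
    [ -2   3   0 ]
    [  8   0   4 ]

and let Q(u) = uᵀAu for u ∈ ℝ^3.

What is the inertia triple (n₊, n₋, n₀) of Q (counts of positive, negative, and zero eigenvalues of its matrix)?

(2, 1, 0)

Applying the same elementary operations to the rows and columns of A produces a congruent diagonal matrix with entries 16, 11/4, -4/11.
So there are 2 positive, 1 negative pivots.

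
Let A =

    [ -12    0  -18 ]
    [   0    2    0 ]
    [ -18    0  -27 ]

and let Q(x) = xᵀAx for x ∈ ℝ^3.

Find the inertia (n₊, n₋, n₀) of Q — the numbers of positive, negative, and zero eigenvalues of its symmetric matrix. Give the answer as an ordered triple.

(1, 1, 1)

Row-reducing A symmetrically gives the diagonal entries -12, 2, 0.
So there are 1 positive, 1 negative, 1 zero pivots.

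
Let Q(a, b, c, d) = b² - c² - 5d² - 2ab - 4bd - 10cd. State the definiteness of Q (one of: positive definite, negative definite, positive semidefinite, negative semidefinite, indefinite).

indefinite

The symmetric matrix is A = [[0, -1, 0, 0], [-1, 1, 0, -2], [0, 0, -1, -5], [0, -2, -5, -5]].
A is congruent to a diagonal matrix with 2 positive, 2 negative and 0 zero entries, so Q is indefinite.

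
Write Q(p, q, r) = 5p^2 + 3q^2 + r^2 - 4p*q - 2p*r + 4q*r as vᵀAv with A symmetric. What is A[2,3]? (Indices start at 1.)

The coefficient of q·r in Q is 4. For a symmetric A this equals A[2,3] + A[3,2] = 2·A[2,3].
So A[2,3] = 4/2 = 2.

2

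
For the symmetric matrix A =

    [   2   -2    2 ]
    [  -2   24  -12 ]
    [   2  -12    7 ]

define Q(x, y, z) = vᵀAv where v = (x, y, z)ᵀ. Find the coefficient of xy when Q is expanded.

-4

The coefficient of xy is A[1,2] + A[2,1] = 2·(-2) = -4.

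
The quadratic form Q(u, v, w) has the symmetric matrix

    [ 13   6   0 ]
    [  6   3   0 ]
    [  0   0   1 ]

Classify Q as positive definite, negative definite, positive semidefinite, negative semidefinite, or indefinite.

Symmetric row and column elimination reduces A to a congruent diagonal form with pivots 13, 3/13, 1.
Counting signs: 3 positive.
Hence Q is positive definite.

positive definite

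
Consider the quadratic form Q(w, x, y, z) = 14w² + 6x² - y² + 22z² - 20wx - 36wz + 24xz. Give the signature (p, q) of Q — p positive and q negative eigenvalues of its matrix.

(1, 3)

Write A = [[14, -10, 0, -18], [-10, 6, 0, 12], [0, 0, -1, 0], [-18, 12, 0, 22]].
Congruent diagonalization of A (simultaneous row and column reduction) yields pivots 14, -8/7, -1, -1/2.
So there are 1 positive, 3 negative pivots.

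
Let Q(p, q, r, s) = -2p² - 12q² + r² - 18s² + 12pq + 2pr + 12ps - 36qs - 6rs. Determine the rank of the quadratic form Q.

Write A = [[-2, 6, 1, 6], [6, -12, 0, -18], [1, 0, 1, -3], [6, -18, -3, -18]].
Symmetric row and column elimination reduces A to a congruent diagonal form with pivots -2, 6, 0, 0.
That gives 1 positive, 1 negative, 2 zero pivots.
The rank is the number of nonzero pivots: 2.

2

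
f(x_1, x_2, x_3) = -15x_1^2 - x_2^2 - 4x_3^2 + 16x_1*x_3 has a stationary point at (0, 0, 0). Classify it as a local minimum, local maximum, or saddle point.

saddle point

The Hessian at the origin is H = [[-30, 0, 16], [0, -2, 0], [16, 0, -8]].
Row-reducing H symmetrically gives the diagonal entries -30, -2, 8/15.
So there are 1 positive, 2 negative pivots.
H is indefinite, so the origin is a saddle point.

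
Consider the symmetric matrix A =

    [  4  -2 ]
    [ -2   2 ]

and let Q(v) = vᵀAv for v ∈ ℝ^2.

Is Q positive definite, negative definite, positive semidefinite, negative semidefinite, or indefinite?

positive definite

For the 2×2 matrix [[4, -2], [-2, 2]]: det = 4·2 − (-2)² = 4, trace = 6.
det > 0 so both eigenvalues share the sign of the trace; trace = 6 > 0 ⇒ both positive.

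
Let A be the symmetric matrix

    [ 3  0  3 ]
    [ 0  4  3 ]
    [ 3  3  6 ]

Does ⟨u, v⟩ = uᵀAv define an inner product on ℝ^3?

yes

Symmetric row and column elimination reduces A to a congruent diagonal form with pivots 3, 4, 3/4.
That gives 3 positive pivots.
Hence Q is positive definite.
⟨·,·⟩ is an inner product exactly when A is positive definite.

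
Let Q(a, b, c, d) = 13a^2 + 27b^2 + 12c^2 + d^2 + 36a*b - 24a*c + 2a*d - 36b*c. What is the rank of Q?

Write A = [[13, 18, -12, 1], [18, 27, -18, 0], [-12, -18, 12, 0], [1, 0, 0, 1]].
Congruent diagonalization of A (simultaneous row and column reduction) yields pivots 13, 27/13, 0, 0.
Counting signs: 2 positive, 2 zero.
The rank is the number of nonzero pivots: 2.

2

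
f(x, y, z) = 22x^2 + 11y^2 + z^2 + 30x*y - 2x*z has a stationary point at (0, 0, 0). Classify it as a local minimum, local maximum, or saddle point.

local minimum

The Hessian at the origin is H = [[44, 30, -2], [30, 22, 0], [-2, 0, 2]].
Congruent diagonalization of H (simultaneous row and column reduction) yields pivots 44, 17/11, 12/17.
That gives 3 positive pivots.
H is positive definite, so the origin is a strict local minimum.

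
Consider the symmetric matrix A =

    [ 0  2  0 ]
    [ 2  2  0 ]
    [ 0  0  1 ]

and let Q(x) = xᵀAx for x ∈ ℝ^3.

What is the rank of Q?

Row reduction of A gives 3 nonzero rows, so rank A = 3.

3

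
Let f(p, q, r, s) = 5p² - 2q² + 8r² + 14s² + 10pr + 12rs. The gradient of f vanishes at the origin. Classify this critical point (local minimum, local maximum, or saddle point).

saddle point

The Hessian at the origin is H = [[10, 0, 10, 0], [0, -4, 0, 0], [10, 0, 16, 12], [0, 0, 12, 28]].
Symmetric row and column elimination reduces H to a congruent diagonal form with pivots 10, -4, 6, 4.
That gives 3 positive, 1 negative pivots.
H is indefinite, so the origin is a saddle point.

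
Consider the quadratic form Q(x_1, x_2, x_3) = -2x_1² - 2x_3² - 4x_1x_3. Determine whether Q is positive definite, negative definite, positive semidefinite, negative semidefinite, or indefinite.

The associated matrix is A = [[-2, 0, -2], [0, 0, 0], [-2, 0, -2]].
Applying the same elementary operations to the rows and columns of A produces a congruent diagonal matrix with entries -2, 0, 0.
Counting signs: 1 negative, 2 zero.
Hence Q is negative semidefinite.

negative semidefinite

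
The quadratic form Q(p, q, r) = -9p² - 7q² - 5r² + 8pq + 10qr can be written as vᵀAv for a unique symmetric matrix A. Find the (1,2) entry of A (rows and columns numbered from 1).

4

The coefficient of p·q in Q is 8. For a symmetric A this equals A[1,2] + A[2,1] = 2·A[1,2].
So A[1,2] = 8/2 = 4.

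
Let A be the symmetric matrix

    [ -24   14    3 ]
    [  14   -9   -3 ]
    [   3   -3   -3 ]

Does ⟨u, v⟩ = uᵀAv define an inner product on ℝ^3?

no

An LDLᵀ factorisation of A has diagonal entries -24, -5/6, -3/4.
That gives 3 negative pivots.
Hence Q is negative definite.
⟨·,·⟩ is an inner product exactly when A is positive definite.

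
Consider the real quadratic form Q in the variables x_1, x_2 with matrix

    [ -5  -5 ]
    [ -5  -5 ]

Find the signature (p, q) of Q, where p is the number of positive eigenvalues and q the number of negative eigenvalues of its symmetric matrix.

(0, 1)

Congruent diagonalization of A (simultaneous row and column reduction) yields pivots -5, 0.
Counting signs: 1 negative, 1 zero.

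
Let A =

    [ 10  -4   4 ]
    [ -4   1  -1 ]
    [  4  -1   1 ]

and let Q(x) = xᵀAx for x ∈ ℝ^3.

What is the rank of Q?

2

Congruent diagonalization of A (simultaneous row and column reduction) yields pivots 10, -3/5, 0.
So there are 1 positive, 1 negative, 1 zero pivots.
The rank is the number of nonzero pivots: 2.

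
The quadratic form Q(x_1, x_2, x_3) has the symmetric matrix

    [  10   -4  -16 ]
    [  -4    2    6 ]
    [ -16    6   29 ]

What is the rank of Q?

3

Row-reducing A symmetrically gives the diagonal entries 10, 2/5, 3.
Counting signs: 3 positive.
The rank is the number of nonzero pivots: 3.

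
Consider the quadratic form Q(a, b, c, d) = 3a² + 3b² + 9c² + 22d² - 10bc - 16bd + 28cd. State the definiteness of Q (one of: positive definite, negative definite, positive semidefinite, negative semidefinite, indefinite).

positive semidefinite

The associated matrix is A = [[3, 0, 0, 0], [0, 3, -5, -8], [0, -5, 9, 14], [0, -8, 14, 22]].
Applying the same elementary operations to the rows and columns of A produces a congruent diagonal matrix with entries 3, 3, 2/3, 0.
So there are 3 positive, 1 zero pivots.
Hence Q is positive semidefinite.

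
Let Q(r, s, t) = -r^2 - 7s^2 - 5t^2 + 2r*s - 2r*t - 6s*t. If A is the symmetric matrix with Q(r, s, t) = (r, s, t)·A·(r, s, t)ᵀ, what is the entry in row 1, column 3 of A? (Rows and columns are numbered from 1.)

The coefficient of r·t in Q is -2. For a symmetric A this equals A[1,3] + A[3,1] = 2·A[1,3].
So A[1,3] = -2/2 = -1.

-1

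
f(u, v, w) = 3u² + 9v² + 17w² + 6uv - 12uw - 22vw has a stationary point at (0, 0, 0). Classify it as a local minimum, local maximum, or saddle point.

local minimum

The Hessian at the origin is H = [[6, 6, -12], [6, 18, -22], [-12, -22, 34]].
Symmetric row and column elimination reduces H to a congruent diagonal form with pivots 6, 12, 5/3.
Counting signs: 3 positive.
H is positive definite, so the origin is a strict local minimum.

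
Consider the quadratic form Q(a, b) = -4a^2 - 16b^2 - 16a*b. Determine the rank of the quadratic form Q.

1

The associated matrix is A = [[-4, -8], [-8, -16]].
Row-reducing A symmetrically gives the diagonal entries -4, 0.
Counting signs: 1 negative, 1 zero.
The rank is the number of nonzero pivots: 1.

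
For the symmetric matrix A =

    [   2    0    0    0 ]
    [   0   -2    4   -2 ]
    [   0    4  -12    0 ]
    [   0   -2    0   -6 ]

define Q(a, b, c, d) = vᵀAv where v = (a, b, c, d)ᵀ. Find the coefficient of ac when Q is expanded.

The coefficient of ac is A[1,3] + A[3,1] = 2·0 = 0.

0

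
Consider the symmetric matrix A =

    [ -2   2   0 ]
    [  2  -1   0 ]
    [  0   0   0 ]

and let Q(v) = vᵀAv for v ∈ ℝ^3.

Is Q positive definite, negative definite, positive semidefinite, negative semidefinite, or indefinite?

indefinite

Applying the same elementary operations to the rows and columns of A produces a congruent diagonal matrix with entries -2, 1, 0.
So there are 1 positive, 1 negative, 1 zero pivots.
Hence Q is indefinite.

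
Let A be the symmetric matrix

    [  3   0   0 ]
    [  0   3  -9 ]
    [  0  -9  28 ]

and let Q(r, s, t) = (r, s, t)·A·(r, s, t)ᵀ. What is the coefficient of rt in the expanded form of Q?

The coefficient of rt is A[1,3] + A[3,1] = 2·0 = 0.

0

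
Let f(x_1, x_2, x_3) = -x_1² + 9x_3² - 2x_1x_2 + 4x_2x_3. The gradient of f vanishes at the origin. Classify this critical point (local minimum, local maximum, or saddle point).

The Hessian at the origin is H = [[-2, -2, 0], [-2, 0, 4], [0, 4, 18]].
An LDLᵀ factorisation of H has diagonal entries -2, 2, 10.
So there are 2 positive, 1 negative pivots.
H is indefinite, so the origin is a saddle point.

saddle point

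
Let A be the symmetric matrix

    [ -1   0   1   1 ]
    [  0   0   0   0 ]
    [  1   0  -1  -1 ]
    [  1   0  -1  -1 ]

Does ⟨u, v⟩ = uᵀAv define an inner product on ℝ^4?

Congruent diagonalization of A (simultaneous row and column reduction) yields pivots -1, 0, 0, 0.
That gives 1 negative, 3 zero pivots.
Hence Q is negative semidefinite.
⟨·,·⟩ is an inner product exactly when A is positive definite.

no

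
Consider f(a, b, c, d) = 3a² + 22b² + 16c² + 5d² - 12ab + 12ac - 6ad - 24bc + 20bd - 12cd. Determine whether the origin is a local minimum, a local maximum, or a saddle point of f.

local minimum

The Hessian at the origin is H = [[6, -12, 12, -6], [-12, 44, -24, 20], [12, -24, 32, -12], [-6, 20, -12, 10]].
Symmetric row and column elimination reduces H to a congruent diagonal form with pivots 6, 20, 8, 4/5.
That gives 4 positive pivots.
H is positive definite, so the origin is a strict local minimum.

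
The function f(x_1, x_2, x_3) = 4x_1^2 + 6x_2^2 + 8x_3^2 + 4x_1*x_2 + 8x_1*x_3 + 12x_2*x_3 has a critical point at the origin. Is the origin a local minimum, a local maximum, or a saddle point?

The Hessian at the origin is H = [[8, 4, 8], [4, 12, 12], [8, 12, 16]].
An LDLᵀ factorisation of H has diagonal entries 8, 10, 8/5.
Counting signs: 3 positive.
H is positive definite, so the origin is a strict local minimum.

local minimum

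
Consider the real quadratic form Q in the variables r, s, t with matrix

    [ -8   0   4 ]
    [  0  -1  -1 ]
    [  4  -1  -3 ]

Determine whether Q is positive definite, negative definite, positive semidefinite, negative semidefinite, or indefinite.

negative semidefinite

Congruent diagonalization of A (simultaneous row and column reduction) yields pivots -8, -1, 0.
Counting signs: 2 negative, 1 zero.
Hence Q is negative semidefinite.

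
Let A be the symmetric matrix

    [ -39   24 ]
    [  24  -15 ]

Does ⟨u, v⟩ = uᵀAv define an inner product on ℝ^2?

no

For the 2×2 matrix [[-39, 24], [24, -15]]: det = -39·-15 − (24)² = 9, trace = -54.
det > 0 so both eigenvalues share the sign of the trace; trace = -54 < 0 ⇒ both negative.
⟨·,·⟩ is an inner product exactly when A is positive definite.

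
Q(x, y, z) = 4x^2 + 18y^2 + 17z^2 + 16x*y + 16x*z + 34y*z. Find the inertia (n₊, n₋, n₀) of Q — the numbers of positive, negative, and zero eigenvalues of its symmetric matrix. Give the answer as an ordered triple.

The symmetric matrix is A = [[4, 8, 8], [8, 18, 17], [8, 17, 17]].
Congruent diagonalization of A (simultaneous row and column reduction) yields pivots 4, 2, 1/2.
So there are 3 positive pivots.

(3, 0, 0)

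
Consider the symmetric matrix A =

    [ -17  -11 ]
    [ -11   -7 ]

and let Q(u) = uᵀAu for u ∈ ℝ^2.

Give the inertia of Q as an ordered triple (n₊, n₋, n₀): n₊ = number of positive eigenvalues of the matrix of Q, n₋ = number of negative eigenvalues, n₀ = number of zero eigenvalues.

Applying the same elementary operations to the rows and columns of A produces a congruent diagonal matrix with entries -17, 2/17.
That gives 1 positive, 1 negative pivots.

(1, 1, 0)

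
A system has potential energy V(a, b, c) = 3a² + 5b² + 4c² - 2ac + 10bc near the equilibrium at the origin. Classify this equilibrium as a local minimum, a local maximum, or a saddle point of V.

The Hessian at the origin is H = [[6, 0, -2], [0, 10, 10], [-2, 10, 8]].
Symmetric row and column elimination reduces H to a congruent diagonal form with pivots 6, 10, -8/3.
So there are 2 positive, 1 negative pivots.
H is indefinite, so the origin is a saddle point.

saddle point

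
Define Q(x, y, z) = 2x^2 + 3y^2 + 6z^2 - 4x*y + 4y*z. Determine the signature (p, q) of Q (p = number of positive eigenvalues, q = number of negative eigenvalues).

Write A = [[2, -2, 0], [-2, 3, 2], [0, 2, 6]].
Symmetric row and column elimination reduces A to a congruent diagonal form with pivots 2, 1, 2.
So there are 3 positive pivots.

(3, 0)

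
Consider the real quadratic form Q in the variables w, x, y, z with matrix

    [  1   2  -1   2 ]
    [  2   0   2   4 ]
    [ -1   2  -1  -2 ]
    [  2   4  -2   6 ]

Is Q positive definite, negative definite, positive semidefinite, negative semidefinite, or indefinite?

indefinite

Symmetric row and column elimination reduces A to a congruent diagonal form with pivots 1, -4, 2, 2.
That gives 3 positive, 1 negative pivots.
Hence Q is indefinite.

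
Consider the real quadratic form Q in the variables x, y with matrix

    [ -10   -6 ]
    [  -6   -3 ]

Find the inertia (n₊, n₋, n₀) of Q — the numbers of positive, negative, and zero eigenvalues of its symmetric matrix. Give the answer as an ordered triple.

(1, 1, 0)

Row-reducing A symmetrically gives the diagonal entries -10, 3/5.
Counting signs: 1 positive, 1 negative.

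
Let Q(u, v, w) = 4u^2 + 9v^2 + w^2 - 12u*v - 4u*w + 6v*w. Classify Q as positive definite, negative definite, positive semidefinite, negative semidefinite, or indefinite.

Write A = [[4, -6, -2], [-6, 9, 3], [-2, 3, 1]].
Symmetric row and column elimination reduces A to a congruent diagonal form with pivots 4, 0, 0.
That gives 1 positive, 2 zero pivots.
Hence Q is positive semidefinite.

positive semidefinite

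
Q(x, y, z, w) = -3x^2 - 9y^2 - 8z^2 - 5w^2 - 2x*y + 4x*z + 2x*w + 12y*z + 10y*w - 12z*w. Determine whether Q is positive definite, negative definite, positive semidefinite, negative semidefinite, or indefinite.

negative definite

The symmetric matrix of Q is A = [[-3, -1, 2, 1], [-1, -9, 6, 5], [2, 6, -8, -6], [1, 5, -6, -5]].
Leading principal minors: Δ_1 = -3, Δ_2 = 26, Δ_3 = -88, Δ_4 = 32.
The signs alternate starting with Δ_1 < 0, so by Sylvester's criterion Q is negative definite.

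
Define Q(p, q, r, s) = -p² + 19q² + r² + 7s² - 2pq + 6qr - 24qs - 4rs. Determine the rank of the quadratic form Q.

Write A = [[-1, -1, 0, 0], [-1, 19, 3, -12], [0, 3, 1, -2], [0, -12, -2, 7]].
An LDLᵀ factorisation of A has diagonal entries -1, 20, 11/20, -3/11.
That gives 2 positive, 2 negative pivots.
The rank is the number of nonzero pivots: 4.

4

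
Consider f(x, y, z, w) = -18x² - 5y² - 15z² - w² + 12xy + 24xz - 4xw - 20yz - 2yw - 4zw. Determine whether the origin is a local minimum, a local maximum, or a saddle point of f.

The Hessian at the origin is H = [[-36, 12, 24, -4], [12, -10, -20, -2], [24, -20, -30, -4], [-4, -2, -4, -2]].
Applying the same elementary operations to the rows and columns of H produces a congruent diagonal matrix with entries -36, -6, 10, 8/27.
So there are 2 positive, 2 negative pivots.
H is indefinite, so the origin is a saddle point.

saddle point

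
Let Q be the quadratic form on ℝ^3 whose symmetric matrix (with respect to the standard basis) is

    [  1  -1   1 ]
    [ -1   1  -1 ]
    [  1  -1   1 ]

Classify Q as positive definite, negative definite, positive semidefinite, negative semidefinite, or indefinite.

Symmetric row and column elimination reduces A to a congruent diagonal form with pivots 1, 0, 0.
Counting signs: 1 positive, 2 zero.
Hence Q is positive semidefinite.

positive semidefinite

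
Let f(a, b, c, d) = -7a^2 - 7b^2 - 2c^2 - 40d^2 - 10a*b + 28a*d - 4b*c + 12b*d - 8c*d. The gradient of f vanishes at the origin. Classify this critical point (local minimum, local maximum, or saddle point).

The Hessian at the origin is H = [[-14, -10, 0, 28], [-10, -14, -4, 12], [0, -4, -4, -8], [28, 12, -8, -80]].
Congruent diagonalization of H (simultaneous row and column reduction) yields pivots -14, -48/7, -5/3, -8.
Counting signs: 4 negative.
H is negative definite, so the origin is a strict local maximum.

local maximum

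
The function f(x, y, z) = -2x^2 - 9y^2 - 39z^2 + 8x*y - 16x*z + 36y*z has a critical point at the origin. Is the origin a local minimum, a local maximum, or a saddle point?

local maximum

The Hessian at the origin is H = [[-4, 8, -16], [8, -18, 36], [-16, 36, -78]].
Symmetric row and column elimination reduces H to a congruent diagonal form with pivots -4, -2, -6.
Counting signs: 3 negative.
H is negative definite, so the origin is a strict local maximum.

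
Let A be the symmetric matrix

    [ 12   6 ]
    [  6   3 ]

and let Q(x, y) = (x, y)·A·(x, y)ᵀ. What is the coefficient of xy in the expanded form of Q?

12

The coefficient of xy is A[1,2] + A[2,1] = 2·6 = 12.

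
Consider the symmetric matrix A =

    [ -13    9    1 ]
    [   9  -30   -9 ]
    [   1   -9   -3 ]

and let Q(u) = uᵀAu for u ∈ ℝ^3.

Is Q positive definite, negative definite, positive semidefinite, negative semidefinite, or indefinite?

negative definite

Leading principal minors: Δ_1 = -13, Δ_2 = 309, Δ_3 = -6.
The signs alternate starting with Δ_1 < 0, so by Sylvester's criterion Q is negative definite.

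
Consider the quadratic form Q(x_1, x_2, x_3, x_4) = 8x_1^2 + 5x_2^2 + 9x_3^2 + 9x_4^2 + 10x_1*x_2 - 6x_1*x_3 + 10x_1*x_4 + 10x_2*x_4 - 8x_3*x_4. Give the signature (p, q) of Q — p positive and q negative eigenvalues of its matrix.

The symmetric matrix is A = [[8, 5, -3, 5], [5, 5, 0, 5], [-3, 0, 9, -4], [5, 5, -4, 9]].
Symmetric row and column elimination reduces A to a congruent diagonal form with pivots 8, 15/8, 6, 4/3.
Counting signs: 4 positive.

(4, 0)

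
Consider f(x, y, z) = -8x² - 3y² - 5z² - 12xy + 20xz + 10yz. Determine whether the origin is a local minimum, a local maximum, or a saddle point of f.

The Hessian at the origin is H = [[-16, -12, 20], [-12, -6, 10], [20, 10, -10]].
Symmetric row and column elimination reduces H to a congruent diagonal form with pivots -16, 3, 20/3.
That gives 2 positive, 1 negative pivots.
H is indefinite, so the origin is a saddle point.

saddle point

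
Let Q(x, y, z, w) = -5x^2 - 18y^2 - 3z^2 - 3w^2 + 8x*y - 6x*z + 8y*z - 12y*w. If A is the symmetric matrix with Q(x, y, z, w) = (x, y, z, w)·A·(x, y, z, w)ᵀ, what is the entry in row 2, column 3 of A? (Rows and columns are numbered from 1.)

4

The coefficient of y·z in Q is 8. For a symmetric A this equals A[2,3] + A[3,2] = 2·A[2,3].
So A[2,3] = 8/2 = 4.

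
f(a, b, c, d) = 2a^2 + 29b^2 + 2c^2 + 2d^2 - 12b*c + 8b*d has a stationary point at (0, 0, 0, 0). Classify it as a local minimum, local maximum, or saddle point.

local minimum

The Hessian at the origin is H = [[4, 0, 0, 0], [0, 58, -12, 8], [0, -12, 4, 0], [0, 8, 0, 4]].
Symmetric row and column elimination reduces H to a congruent diagonal form with pivots 4, 58, 44/29, 12/11.
Counting signs: 4 positive.
H is positive definite, so the origin is a strict local minimum.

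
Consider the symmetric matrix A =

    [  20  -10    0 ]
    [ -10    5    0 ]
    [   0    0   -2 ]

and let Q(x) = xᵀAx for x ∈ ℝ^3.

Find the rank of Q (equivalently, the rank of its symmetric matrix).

Congruent diagonalization of A (simultaneous row and column reduction) yields pivots 20, 0, -2.
So there are 1 positive, 1 negative, 1 zero pivots.
The rank is the number of nonzero pivots: 2.

2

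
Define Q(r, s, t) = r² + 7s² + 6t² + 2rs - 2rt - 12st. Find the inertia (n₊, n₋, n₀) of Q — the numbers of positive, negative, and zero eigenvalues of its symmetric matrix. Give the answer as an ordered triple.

(3, 0, 0)

The symmetric matrix is A = [[1, 1, -1], [1, 7, -6], [-1, -6, 6]].
Congruent diagonalization of A (simultaneous row and column reduction) yields pivots 1, 6, 5/6.
Counting signs: 3 positive.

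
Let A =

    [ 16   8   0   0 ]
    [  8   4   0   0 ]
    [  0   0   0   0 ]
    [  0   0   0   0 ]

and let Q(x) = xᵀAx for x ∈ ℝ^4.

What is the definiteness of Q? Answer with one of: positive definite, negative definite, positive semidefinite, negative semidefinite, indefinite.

Symmetric row and column elimination reduces A to a congruent diagonal form with pivots 16, 0, 0, 0.
Counting signs: 1 positive, 3 zero.
Hence Q is positive semidefinite.

positive semidefinite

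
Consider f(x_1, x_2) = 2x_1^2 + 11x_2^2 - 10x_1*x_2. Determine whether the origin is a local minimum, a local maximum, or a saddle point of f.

The Hessian at the origin is H = [[4, -10], [-10, 22]].
det H = 4·22 − (-10)² = -12 < 0, so H is indefinite.
Therefore the origin is a saddle point.

saddle point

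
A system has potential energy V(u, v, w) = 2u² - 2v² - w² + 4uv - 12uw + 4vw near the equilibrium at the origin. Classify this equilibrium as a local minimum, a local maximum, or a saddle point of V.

saddle point

The Hessian at the origin is H = [[4, 4, -12], [4, -4, 4], [-12, 4, -2]].
Row-reducing H symmetrically gives the diagonal entries 4, -8, -6.
Counting signs: 1 positive, 2 negative.
H is indefinite, so the origin is a saddle point.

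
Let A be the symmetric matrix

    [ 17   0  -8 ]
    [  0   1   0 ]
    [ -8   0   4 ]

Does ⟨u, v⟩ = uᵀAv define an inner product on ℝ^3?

yes

Congruent diagonalization of A (simultaneous row and column reduction) yields pivots 17, 1, 4/17.
That gives 3 positive pivots.
Hence Q is positive definite.
⟨·,·⟩ is an inner product exactly when A is positive definite.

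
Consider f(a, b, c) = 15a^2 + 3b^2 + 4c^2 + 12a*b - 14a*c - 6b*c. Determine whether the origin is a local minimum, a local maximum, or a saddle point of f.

The Hessian at the origin is H = [[30, 12, -14], [12, 6, -6], [-14, -6, 8]].
Symmetric row and column elimination reduces H to a congruent diagonal form with pivots 30, 6/5, 4/3.
Counting signs: 3 positive.
H is positive definite, so the origin is a strict local minimum.

local minimum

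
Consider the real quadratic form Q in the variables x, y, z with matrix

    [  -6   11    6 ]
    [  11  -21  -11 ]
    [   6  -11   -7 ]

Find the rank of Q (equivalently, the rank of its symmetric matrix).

Congruent diagonalization of A (simultaneous row and column reduction) yields pivots -6, -5/6, -1.
So there are 3 negative pivots.
The rank is the number of nonzero pivots: 3.

3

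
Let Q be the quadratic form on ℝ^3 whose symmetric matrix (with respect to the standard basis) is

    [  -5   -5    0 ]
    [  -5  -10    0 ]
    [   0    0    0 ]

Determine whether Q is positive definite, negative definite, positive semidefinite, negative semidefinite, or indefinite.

Applying the same elementary operations to the rows and columns of A produces a congruent diagonal matrix with entries -5, -5, 0.
Counting signs: 2 negative, 1 zero.
Hence Q is negative semidefinite.

negative semidefinite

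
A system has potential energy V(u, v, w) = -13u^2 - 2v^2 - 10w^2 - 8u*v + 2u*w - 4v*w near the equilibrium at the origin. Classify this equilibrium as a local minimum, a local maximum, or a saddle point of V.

The Hessian at the origin is H = [[-26, -8, 2], [-8, -4, -4], [2, -4, -20]].
Row-reducing H symmetrically gives the diagonal entries -26, -20/13, -6.
Counting signs: 3 negative.
H is negative definite, so the origin is a strict local maximum.

local maximum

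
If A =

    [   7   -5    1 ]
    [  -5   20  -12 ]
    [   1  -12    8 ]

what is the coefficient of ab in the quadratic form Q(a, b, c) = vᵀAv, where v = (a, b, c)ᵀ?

The coefficient of ab is A[1,2] + A[2,1] = 2·(-5) = -10.

-10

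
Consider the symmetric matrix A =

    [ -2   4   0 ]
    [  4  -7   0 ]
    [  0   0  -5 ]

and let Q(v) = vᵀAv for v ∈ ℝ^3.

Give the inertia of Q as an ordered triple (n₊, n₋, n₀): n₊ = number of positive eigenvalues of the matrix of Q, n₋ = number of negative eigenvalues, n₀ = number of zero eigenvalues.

(1, 2, 0)

Symmetric row and column elimination reduces A to a congruent diagonal form with pivots -2, 1, -5.
Counting signs: 1 positive, 2 negative.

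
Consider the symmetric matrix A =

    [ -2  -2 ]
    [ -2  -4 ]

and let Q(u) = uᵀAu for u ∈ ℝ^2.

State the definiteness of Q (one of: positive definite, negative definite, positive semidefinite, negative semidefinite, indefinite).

For the 2×2 matrix [[-2, -2], [-2, -4]]: det = -2·-4 − (-2)² = 4, trace = -6.
det > 0 so both eigenvalues share the sign of the trace; trace = -6 < 0 ⇒ both negative.

negative definite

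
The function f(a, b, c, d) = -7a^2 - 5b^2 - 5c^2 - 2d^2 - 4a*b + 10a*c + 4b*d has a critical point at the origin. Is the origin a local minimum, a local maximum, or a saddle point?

local maximum

The Hessian at the origin is H = [[-14, -4, 10, 0], [-4, -10, 0, 4], [10, 0, -10, 0], [0, 4, 0, -4]].
Congruent diagonalization of H (simultaneous row and column reduction) yields pivots -14, -62/7, -60/31, -4/3.
Counting signs: 4 negative.
H is negative definite, so the origin is a strict local maximum.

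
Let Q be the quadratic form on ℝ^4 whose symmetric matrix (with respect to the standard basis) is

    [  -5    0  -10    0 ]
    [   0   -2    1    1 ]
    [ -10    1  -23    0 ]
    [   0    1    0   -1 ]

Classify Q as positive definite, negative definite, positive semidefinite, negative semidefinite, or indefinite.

Leading principal minors: Δ_1 = -5, Δ_2 = 10, Δ_3 = -25, Δ_4 = 10.
The signs alternate starting with Δ_1 < 0, so by Sylvester's criterion Q is negative definite.

negative definite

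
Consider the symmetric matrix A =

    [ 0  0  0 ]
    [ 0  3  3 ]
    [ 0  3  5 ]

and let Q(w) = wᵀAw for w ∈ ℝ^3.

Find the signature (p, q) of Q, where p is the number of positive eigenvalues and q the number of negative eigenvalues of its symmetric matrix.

(2, 0)

Row-reducing A symmetrically gives the diagonal entries 0, 3, 2.
So there are 2 positive, 1 zero pivots.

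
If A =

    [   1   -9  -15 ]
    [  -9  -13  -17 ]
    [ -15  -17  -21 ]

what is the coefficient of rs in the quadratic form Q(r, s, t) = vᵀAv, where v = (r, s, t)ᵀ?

-18

The coefficient of rs is A[1,2] + A[2,1] = 2·(-9) = -18.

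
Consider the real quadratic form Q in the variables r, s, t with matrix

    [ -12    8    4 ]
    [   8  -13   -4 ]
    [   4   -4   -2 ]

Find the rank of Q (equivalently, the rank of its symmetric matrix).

3

Congruent diagonalization of A (simultaneous row and column reduction) yields pivots -12, -23/3, -10/23.
So there are 3 negative pivots.
The rank is the number of nonzero pivots: 3.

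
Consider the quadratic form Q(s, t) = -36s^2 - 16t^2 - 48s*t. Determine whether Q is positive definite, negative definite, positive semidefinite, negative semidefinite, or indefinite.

The symmetric matrix is A = [[-36, -24], [-24, -16]].
Congruent diagonalization of A (simultaneous row and column reduction) yields pivots -36, 0.
Counting signs: 1 negative, 1 zero.
Hence Q is negative semidefinite.

negative semidefinite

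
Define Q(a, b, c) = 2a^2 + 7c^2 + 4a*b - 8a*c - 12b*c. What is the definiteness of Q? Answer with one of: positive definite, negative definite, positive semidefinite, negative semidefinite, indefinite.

Write A = [[2, 2, -4], [2, 0, -6], [-4, -6, 7]].
Symmetric row and column elimination reduces A to a congruent diagonal form with pivots 2, -2, 1.
That gives 2 positive, 1 negative pivots.
Hence Q is indefinite.

indefinite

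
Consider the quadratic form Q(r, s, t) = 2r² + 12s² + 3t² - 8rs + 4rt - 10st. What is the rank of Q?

Write A = [[2, -4, 2], [-4, 12, -5], [2, -5, 3]].
Symmetric row and column elimination reduces A to a congruent diagonal form with pivots 2, 4, 3/4.
That gives 3 positive pivots.
The rank is the number of nonzero pivots: 3.

3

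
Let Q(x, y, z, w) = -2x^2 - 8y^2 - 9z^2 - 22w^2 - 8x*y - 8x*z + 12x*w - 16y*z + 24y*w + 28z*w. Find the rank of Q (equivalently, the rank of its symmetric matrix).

2

The associated matrix is A = [[-2, -4, -4, 6], [-4, -8, -8, 12], [-4, -8, -9, 14], [6, 12, 14, -22]].
Symmetric row and column elimination reduces A to a congruent diagonal form with pivots -2, 0, -1, 0.
That gives 2 negative, 2 zero pivots.
The rank is the number of nonzero pivots: 2.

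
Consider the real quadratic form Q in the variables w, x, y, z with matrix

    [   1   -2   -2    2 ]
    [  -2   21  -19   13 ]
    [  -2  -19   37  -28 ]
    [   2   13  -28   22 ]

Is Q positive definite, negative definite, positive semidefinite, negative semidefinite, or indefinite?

Congruent diagonalization of A (simultaneous row and column reduction) yields pivots 1, 17, 32/17, 15/32.
That gives 4 positive pivots.
Hence Q is positive definite.

positive definite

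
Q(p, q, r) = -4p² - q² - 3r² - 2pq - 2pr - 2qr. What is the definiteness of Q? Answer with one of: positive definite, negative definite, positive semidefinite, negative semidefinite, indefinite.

Write A = [[-4, -1, -1], [-1, -1, -1], [-1, -1, -3]].
Symmetric row and column elimination reduces A to a congruent diagonal form with pivots -4, -3/4, -2.
Counting signs: 3 negative.
Hence Q is negative definite.

negative definite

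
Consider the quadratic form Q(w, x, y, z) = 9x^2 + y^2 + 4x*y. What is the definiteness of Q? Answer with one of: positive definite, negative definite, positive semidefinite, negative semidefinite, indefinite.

positive semidefinite

The associated matrix is A = [[0, 0, 0, 0], [0, 9, 2, 0], [0, 2, 1, 0], [0, 0, 0, 0]].
Row-reducing A symmetrically gives the diagonal entries 0, 9, 5/9, 0.
Counting signs: 2 positive, 2 zero.
Hence Q is positive semidefinite.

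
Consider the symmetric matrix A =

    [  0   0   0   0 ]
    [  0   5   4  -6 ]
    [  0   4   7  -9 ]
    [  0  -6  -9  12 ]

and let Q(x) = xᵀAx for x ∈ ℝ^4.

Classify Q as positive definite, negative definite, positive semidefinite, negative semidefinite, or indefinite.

Symmetric row and column elimination reduces A to a congruent diagonal form with pivots 0, 5, 19/5, 3/19.
Counting signs: 3 positive, 1 zero.
Hence Q is positive semidefinite.

positive semidefinite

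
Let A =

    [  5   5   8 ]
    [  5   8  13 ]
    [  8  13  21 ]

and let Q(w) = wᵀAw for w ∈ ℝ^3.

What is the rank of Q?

Symmetric row and column elimination reduces A to a congruent diagonal form with pivots 5, 3, -2/15.
Counting signs: 2 positive, 1 negative.
The rank is the number of nonzero pivots: 3.

3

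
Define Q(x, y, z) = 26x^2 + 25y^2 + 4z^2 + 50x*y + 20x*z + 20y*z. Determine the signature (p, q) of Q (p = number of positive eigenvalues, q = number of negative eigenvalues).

(2, 0)

Write A = [[26, 25, 10], [25, 25, 10], [10, 10, 4]].
Row-reducing A symmetrically gives the diagonal entries 26, 25/26, 0.
Counting signs: 2 positive, 1 zero.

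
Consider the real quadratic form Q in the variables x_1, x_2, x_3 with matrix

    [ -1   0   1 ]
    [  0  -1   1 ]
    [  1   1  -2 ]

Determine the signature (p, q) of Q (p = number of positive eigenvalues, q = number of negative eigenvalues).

Congruent diagonalization of A (simultaneous row and column reduction) yields pivots -1, -1, 0.
So there are 2 negative, 1 zero pivots.

(0, 2)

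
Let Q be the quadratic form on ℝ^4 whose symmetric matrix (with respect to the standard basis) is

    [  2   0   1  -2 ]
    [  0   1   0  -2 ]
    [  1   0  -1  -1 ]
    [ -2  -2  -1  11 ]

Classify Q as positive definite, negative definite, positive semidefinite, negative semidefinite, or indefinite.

indefinite

Row-reducing A symmetrically gives the diagonal entries 2, 1, -3/2, 5.
That gives 3 positive, 1 negative pivots.
Hence Q is indefinite.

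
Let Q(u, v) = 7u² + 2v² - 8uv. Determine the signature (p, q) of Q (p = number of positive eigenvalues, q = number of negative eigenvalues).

(1, 1)

The associated matrix is A = [[7, -4], [-4, 2]].
Symmetric row and column elimination reduces A to a congruent diagonal form with pivots 7, -2/7.
So there are 1 positive, 1 negative pivots.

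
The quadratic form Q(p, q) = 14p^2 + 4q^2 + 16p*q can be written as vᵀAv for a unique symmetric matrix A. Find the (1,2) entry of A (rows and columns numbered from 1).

8

The coefficient of p·q in Q is 16. For a symmetric A this equals A[1,2] + A[2,1] = 2·A[1,2].
So A[1,2] = 16/2 = 8.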